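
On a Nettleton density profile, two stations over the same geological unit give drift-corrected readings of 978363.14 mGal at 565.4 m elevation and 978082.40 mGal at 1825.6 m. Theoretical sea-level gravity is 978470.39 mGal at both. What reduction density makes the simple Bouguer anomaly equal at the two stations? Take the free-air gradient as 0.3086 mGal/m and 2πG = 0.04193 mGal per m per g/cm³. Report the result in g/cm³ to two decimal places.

2.05

Δg_obs = 978082.40 − 978363.14 = -280.74 mGal over Δh = 1825.6 − 565.4 = 1260.2 m
Equal Bouguer anomalies ⇒ Δg_obs + (0.3086 − 0.04193ρ)·Δh = 0
0.3086 − 0.04193ρ = −Δg_obs/Δh = 0.22277
ρ = (0.3086 − 0.22277) / 0.04193 = 2.05 g/cm³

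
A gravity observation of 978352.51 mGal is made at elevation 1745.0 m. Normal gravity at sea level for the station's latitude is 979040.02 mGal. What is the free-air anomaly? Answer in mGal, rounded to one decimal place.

-149.0

Free-air correction = 0.3086 × 1745.0 = 538.51 mGal
Free-air anomaly = 978352.51 − 979040.02 + (538.51) = -149.00 mGal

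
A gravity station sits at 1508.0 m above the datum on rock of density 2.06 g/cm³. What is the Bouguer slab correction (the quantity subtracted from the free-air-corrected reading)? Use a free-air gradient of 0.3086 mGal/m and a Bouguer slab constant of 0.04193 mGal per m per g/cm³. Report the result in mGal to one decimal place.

Bouguer slab correction = 0.04193 × 2.06 × 1508.0 = 130.3 mGal

130.3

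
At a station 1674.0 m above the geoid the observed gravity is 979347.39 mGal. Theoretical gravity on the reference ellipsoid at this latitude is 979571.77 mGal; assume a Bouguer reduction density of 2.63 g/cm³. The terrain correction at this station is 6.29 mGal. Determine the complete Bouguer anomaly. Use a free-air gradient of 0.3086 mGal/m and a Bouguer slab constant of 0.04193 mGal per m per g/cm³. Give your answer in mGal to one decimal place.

113.9

Free-air correction = 0.3086 × 1674.0 = 516.60 mGal
Free-air anomaly = 979347.39 − 979571.77 + (516.60) = 292.22 mGal
Bouguer slab correction = 0.04193 × 2.63 × 1674.0 = 184.60 mGal
Simple Bouguer anomaly = 292.22 − (184.60) = 107.62 mGal
Complete Bouguer anomaly = 107.62 + 6.29 = 113.91 mGal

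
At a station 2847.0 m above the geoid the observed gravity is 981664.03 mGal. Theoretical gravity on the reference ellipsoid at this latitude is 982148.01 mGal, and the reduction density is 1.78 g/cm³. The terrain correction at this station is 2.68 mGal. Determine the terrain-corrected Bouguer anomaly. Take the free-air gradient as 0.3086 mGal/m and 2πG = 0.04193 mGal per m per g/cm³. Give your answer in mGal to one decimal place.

Free-air correction = 0.3086 × 2847.0 = 878.58 mGal
Free-air anomaly = 981664.03 − 982148.01 + (878.58) = 394.60 mGal
Bouguer slab correction = 0.04193 × 1.78 × 2847.0 = 212.49 mGal
Simple Bouguer anomaly = 394.60 − (212.49) = 182.11 mGal
Complete Bouguer anomaly = 182.11 + 2.68 = 184.79 mGal

184.8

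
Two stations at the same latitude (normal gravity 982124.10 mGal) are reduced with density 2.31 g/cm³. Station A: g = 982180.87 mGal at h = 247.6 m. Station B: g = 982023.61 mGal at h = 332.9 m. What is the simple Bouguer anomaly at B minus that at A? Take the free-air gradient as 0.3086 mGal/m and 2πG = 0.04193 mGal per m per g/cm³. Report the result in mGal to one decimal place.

-139.2

Δg_SB(A) = 982180.87 − 982124.10 + 0.3086×247.6 − 0.04193×2.31×247.6 = 109.20 mGal
Δg_SB(B) = 982023.61 − 982124.10 + 0.3086×332.9 − 0.04193×2.31×332.9 = -30.00 mGal
Difference = -30.00 − (109.20) = -139.20 mGal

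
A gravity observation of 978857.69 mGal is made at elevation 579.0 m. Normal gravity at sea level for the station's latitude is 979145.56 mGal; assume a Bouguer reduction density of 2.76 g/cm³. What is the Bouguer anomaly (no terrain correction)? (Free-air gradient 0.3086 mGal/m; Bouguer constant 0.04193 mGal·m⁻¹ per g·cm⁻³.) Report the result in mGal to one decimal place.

Free-air correction = 0.3086 × 579.0 = 178.68 mGal
Free-air anomaly = 978857.69 − 979145.56 + (178.68) = -109.19 mGal
Bouguer slab correction = 0.04193 × 2.76 × 579.0 = 67.01 mGal
Simple Bouguer anomaly = -109.19 − (67.01) = -176.20 mGal

-176.2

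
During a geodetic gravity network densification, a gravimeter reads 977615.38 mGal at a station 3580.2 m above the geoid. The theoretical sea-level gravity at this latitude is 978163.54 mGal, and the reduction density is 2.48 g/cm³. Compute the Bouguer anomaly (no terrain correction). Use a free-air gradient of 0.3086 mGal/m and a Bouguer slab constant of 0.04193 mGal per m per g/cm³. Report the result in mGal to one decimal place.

Free-air correction = 0.3086 × 3580.2 = 1104.85 mGal
Free-air anomaly = 977615.38 − 978163.54 + (1104.85) = 556.69 mGal
Bouguer slab correction = 0.04193 × 2.48 × 3580.2 = 372.29 mGal
Simple Bouguer anomaly = 556.69 − (372.29) = 184.40 mGal

184.4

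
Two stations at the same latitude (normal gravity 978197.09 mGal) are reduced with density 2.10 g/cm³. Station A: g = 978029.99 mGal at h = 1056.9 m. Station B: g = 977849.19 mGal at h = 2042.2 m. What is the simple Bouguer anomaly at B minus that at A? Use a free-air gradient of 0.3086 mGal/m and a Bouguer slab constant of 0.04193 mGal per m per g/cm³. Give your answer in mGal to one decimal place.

36.5

Δg_SB(A) = 978029.99 − 978197.09 + 0.3086×1056.9 − 0.04193×2.10×1056.9 = 66.00 mGal
Δg_SB(B) = 977849.19 − 978197.09 + 0.3086×2042.2 − 0.04193×2.10×2042.2 = 102.50 mGal
Difference = 102.50 − (66.00) = 36.50 mGal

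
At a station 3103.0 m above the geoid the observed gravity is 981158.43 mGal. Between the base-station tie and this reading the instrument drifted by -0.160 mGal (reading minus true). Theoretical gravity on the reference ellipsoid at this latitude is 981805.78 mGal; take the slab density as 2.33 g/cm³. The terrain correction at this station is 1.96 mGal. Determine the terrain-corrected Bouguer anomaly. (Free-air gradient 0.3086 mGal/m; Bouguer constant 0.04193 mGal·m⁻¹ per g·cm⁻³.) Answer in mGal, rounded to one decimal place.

Drift-corrected reading = 981158.43 − (-0.160) = 981158.590 mGal
Free-air correction = 0.3086 × 3103.0 = 957.59 mGal
Free-air anomaly = 981158.590 − 981805.78 + (957.59) = 310.400 mGal
Bouguer slab correction = 0.04193 × 2.33 × 3103.0 = 303.15 mGal
Simple Bouguer anomaly = 310.400 − (303.15) = 7.250 mGal
Complete Bouguer anomaly = 7.250 + 1.96 = 9.210 mGal

9.2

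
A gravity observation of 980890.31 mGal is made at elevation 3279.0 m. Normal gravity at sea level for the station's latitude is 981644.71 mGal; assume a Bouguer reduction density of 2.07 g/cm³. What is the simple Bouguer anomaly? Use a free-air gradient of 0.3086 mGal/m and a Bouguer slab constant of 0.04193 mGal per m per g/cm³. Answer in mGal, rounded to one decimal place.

Free-air correction = 0.3086 × 3279.0 = 1011.90 mGal
Free-air anomaly = 980890.31 − 981644.71 + (1011.90) = 257.50 mGal
Bouguer slab correction = 0.04193 × 2.07 × 3279.0 = 284.60 mGal
Simple Bouguer anomaly = 257.50 − (284.60) = -27.10 mGal

-27.1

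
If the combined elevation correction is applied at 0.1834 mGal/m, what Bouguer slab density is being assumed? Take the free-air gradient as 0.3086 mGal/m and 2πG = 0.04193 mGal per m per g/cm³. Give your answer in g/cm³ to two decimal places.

0.1834 = 0.3086 − 0.04193 × ρ
ρ = (0.3086 − 0.1834) / 0.04193 = 2.99 g/cm³

2.99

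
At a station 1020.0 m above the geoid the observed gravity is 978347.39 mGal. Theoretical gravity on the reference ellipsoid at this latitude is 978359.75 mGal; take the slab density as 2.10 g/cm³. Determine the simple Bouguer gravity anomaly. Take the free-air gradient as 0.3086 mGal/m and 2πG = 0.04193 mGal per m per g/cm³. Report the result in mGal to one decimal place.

Free-air correction = 0.3086 × 1020.0 = 314.77 mGal
Free-air anomaly = 978347.39 − 978359.75 + (314.77) = 302.41 mGal
Bouguer slab correction = 0.04193 × 2.10 × 1020.0 = 89.81 mGal
Simple Bouguer anomaly = 302.41 − (89.81) = 212.60 mGal

212.6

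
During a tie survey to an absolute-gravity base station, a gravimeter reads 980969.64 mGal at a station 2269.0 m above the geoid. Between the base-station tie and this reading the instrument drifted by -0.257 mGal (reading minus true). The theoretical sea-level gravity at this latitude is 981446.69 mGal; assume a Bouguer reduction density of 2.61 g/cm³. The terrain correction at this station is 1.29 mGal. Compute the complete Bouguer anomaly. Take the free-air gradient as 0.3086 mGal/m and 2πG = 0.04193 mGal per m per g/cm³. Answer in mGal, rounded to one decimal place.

Drift-corrected reading = 980969.64 − (-0.257) = 980969.897 mGal
Free-air correction = 0.3086 × 2269.0 = 700.21 mGal
Free-air anomaly = 980969.897 − 981446.69 + (700.21) = 223.417 mGal
Bouguer slab correction = 0.04193 × 2.61 × 2269.0 = 248.31 mGal
Simple Bouguer anomaly = 223.417 − (248.31) = -24.893 mGal
Complete Bouguer anomaly = -24.893 + 1.29 = -23.603 mGal

-23.6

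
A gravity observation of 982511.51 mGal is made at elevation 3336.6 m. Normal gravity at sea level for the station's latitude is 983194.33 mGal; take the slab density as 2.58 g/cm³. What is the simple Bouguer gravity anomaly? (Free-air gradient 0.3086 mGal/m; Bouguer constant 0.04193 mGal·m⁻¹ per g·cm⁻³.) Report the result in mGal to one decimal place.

-14.1

Free-air correction = 0.3086 × 3336.6 = 1029.67 mGal
Free-air anomaly = 982511.51 − 983194.33 + (1029.67) = 346.85 mGal
Bouguer slab correction = 0.04193 × 2.58 × 3336.6 = 360.95 mGal
Simple Bouguer anomaly = 346.85 − (360.95) = -14.10 mGal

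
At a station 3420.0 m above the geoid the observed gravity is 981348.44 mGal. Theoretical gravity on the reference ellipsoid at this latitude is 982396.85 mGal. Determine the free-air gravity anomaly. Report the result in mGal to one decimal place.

7.0

Free-air correction = 0.3086 × 3420.0 = 1055.41 mGal
Free-air anomaly = 981348.44 − 982396.85 + (1055.41) = 7.00 mGal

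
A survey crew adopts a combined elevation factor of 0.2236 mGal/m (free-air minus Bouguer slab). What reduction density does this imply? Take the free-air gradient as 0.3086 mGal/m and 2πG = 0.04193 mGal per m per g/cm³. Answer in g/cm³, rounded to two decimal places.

0.2236 = 0.3086 − 0.04193 × ρ
ρ = (0.3086 − 0.2236) / 0.04193 = 2.03 g/cm³

2.03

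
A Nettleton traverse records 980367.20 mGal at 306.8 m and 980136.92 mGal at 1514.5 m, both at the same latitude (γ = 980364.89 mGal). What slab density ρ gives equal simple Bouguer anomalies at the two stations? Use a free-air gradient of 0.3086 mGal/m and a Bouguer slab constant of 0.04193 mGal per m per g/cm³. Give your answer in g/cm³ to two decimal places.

Δg_obs = 980136.92 − 980367.20 = -230.28 mGal over Δh = 1514.5 − 306.8 = 1207.7 m
Equal Bouguer anomalies ⇒ Δg_obs + (0.3086 − 0.04193ρ)·Δh = 0
0.3086 − 0.04193ρ = −Δg_obs/Δh = 0.19068
ρ = (0.3086 − 0.19068) / 0.04193 = 2.81 g/cm³

2.81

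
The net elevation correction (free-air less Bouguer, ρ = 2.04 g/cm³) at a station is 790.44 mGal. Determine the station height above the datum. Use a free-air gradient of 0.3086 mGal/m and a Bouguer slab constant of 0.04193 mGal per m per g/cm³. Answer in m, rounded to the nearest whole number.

3544

Combined gradient = 0.3086 − 0.04193 × 2.04 = 0.2230628 mGal/m
h = 790.44 / 0.2230628 = 3543.58 m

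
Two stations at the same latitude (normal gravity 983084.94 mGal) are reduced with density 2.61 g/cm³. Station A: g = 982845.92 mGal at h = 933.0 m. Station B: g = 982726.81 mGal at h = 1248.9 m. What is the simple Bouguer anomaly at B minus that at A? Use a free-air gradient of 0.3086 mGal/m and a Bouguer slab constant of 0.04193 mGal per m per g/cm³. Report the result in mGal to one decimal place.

Δg_SB(A) = 982845.92 − 983084.94 + 0.3086×933.0 − 0.04193×2.61×933.0 = -53.20 mGal
Δg_SB(B) = 982726.81 − 983084.94 + 0.3086×1248.9 − 0.04193×2.61×1248.9 = -109.40 mGal
Difference = -109.40 − (-53.20) = -56.20 mGal

-56.2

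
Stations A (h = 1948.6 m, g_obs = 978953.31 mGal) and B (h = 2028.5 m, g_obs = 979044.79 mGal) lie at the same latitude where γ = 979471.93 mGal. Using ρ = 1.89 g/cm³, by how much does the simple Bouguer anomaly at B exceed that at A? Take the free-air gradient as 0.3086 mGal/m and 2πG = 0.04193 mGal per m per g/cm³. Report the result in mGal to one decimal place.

Δg_SB(A) = 978953.31 − 979471.93 + 0.3086×1948.6 − 0.04193×1.89×1948.6 = -71.70 mGal
Δg_SB(B) = 979044.79 − 979471.93 + 0.3086×2028.5 − 0.04193×1.89×2028.5 = 38.10 mGal
Difference = 38.10 − (-71.70) = 109.80 mGal

109.8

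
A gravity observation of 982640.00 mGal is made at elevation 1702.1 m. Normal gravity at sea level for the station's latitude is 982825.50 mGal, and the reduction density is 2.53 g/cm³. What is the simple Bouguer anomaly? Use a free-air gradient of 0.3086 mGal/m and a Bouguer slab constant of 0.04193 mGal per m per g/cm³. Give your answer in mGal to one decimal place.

159.2

Free-air correction = 0.3086 × 1702.1 = 525.27 mGal
Free-air anomaly = 982640.00 − 982825.50 + (525.27) = 339.77 mGal
Bouguer slab correction = 0.04193 × 2.53 × 1702.1 = 180.56 mGal
Simple Bouguer anomaly = 339.77 − (180.56) = 159.21 mGal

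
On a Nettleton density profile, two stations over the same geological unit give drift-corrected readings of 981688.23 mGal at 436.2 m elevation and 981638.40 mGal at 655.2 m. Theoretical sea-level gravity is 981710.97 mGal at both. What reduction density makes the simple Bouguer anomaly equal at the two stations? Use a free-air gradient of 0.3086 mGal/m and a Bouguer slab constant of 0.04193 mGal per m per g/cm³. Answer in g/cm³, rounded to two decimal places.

1.93

Δg_obs = 981638.40 − 981688.23 = -49.83 mGal over Δh = 655.2 − 436.2 = 219.0 m
Equal Bouguer anomalies ⇒ Δg_obs + (0.3086 − 0.04193ρ)·Δh = 0
0.3086 − 0.04193ρ = −Δg_obs/Δh = 0.22753
ρ = (0.3086 − 0.22753) / 0.04193 = 1.93 g/cm³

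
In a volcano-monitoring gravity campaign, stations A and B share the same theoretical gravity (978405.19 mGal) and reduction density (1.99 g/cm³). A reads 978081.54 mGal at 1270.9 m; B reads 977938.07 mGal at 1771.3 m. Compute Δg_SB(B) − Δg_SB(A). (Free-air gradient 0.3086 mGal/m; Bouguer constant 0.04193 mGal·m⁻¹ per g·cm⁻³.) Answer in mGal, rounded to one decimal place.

Δg_SB(A) = 978081.54 − 978405.19 + 0.3086×1270.9 − 0.04193×1.99×1270.9 = -37.50 mGal
Δg_SB(B) = 977938.07 − 978405.19 + 0.3086×1771.3 − 0.04193×1.99×1771.3 = -68.30 mGal
Difference = -68.30 − (-37.50) = -30.80 mGal

-30.8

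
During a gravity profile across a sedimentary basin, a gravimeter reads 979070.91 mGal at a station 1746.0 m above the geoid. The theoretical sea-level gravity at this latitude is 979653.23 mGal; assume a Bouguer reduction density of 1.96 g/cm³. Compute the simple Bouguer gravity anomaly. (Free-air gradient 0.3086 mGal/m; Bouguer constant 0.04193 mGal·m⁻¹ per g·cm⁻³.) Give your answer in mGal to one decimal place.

-187.0

Free-air correction = 0.3086 × 1746.0 = 538.82 mGal
Free-air anomaly = 979070.91 − 979653.23 + (538.82) = -43.50 mGal
Bouguer slab correction = 0.04193 × 1.96 × 1746.0 = 143.49 mGal
Simple Bouguer anomaly = -43.50 − (143.49) = -186.99 mGal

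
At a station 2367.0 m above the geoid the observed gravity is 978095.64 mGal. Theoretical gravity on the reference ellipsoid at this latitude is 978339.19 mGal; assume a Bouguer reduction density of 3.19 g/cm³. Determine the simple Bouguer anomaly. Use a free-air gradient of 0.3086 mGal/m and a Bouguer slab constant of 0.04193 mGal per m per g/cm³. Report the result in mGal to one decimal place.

Free-air correction = 0.3086 × 2367.0 = 730.46 mGal
Free-air anomaly = 978095.64 − 978339.19 + (730.46) = 486.91 mGal
Bouguer slab correction = 0.04193 × 3.19 × 2367.0 = 316.60 mGal
Simple Bouguer anomaly = 486.91 − (316.60) = 170.31 mGal

170.3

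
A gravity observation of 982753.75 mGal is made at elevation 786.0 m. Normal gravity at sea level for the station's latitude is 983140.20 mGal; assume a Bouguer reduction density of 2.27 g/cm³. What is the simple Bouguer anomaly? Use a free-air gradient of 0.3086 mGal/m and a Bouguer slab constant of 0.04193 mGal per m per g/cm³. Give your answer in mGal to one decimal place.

-218.7

Free-air correction = 0.3086 × 786.0 = 242.56 mGal
Free-air anomaly = 982753.75 − 983140.20 + (242.56) = -143.89 mGal
Bouguer slab correction = 0.04193 × 2.27 × 786.0 = 74.81 mGal
Simple Bouguer anomaly = -143.89 − (74.81) = -218.70 mGal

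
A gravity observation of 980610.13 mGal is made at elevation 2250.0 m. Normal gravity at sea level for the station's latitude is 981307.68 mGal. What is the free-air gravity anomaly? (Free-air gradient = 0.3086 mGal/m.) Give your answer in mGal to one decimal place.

Free-air correction = 0.3086 × 2250.0 = 694.35 mGal
Free-air anomaly = 980610.13 − 981307.68 + (694.35) = -3.20 mGal

-3.2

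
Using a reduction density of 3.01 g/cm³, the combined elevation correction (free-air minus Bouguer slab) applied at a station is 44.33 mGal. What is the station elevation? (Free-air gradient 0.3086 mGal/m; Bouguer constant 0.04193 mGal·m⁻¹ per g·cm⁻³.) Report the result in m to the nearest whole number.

Combined gradient = 0.3086 − 0.04193 × 3.01 = 0.1823907 mGal/m
h = 44.33 / 0.1823907 = 243.05 m

243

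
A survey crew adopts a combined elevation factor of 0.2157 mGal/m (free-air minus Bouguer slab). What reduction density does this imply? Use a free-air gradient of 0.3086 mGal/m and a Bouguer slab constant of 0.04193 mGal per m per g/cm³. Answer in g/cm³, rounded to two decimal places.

2.22

0.2157 = 0.3086 − 0.04193 × ρ
ρ = (0.3086 − 0.2157) / 0.04193 = 2.22 g/cm³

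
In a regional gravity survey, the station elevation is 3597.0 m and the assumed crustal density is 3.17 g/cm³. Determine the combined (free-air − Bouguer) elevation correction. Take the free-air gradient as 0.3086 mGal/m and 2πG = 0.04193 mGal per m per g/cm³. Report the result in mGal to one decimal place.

Combined gradient = 0.3086 − 0.04193 × 3.17 = 0.1756819 mGal/m
Combined elevation correction = 0.1756819 × 3597.0 = 631.9 mGal

631.9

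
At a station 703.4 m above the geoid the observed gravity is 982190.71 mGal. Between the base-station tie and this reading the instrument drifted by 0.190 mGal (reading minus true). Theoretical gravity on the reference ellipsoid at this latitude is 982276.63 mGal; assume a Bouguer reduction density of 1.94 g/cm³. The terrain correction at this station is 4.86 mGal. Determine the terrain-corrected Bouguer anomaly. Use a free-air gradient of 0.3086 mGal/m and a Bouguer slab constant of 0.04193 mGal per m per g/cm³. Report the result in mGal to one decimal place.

78.6

Drift-corrected reading = 982190.71 − (0.190) = 982190.520 mGal
Free-air correction = 0.3086 × 703.4 = 217.07 mGal
Free-air anomaly = 982190.520 − 982276.63 + (217.07) = 130.960 mGal
Bouguer slab correction = 0.04193 × 1.94 × 703.4 = 57.22 mGal
Simple Bouguer anomaly = 130.960 − (57.22) = 73.740 mGal
Complete Bouguer anomaly = 73.740 + 4.86 = 78.600 mGal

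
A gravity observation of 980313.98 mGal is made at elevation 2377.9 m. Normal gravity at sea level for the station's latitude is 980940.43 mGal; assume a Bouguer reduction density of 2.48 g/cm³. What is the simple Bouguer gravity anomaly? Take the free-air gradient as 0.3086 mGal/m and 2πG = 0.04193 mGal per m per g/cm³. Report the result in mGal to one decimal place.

Free-air correction = 0.3086 × 2377.9 = 733.82 mGal
Free-air anomaly = 980313.98 − 980940.43 + (733.82) = 107.37 mGal
Bouguer slab correction = 0.04193 × 2.48 × 2377.9 = 247.27 mGal
Simple Bouguer anomaly = 107.37 − (247.27) = -139.90 mGal

-139.9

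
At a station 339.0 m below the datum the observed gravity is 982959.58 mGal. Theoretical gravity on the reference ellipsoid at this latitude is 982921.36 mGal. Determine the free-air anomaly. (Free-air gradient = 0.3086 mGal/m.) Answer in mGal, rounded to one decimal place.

-66.4

Free-air correction = 0.3086 × -339.0 = -104.62 mGal
Free-air anomaly = 982959.58 − 982921.36 + (-104.62) = -66.40 mGal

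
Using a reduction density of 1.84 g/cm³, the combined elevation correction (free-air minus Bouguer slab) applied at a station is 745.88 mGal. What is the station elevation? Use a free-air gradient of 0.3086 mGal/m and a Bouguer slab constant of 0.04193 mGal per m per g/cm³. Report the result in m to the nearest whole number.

Combined gradient = 0.3086 − 0.04193 × 1.84 = 0.2314488 mGal/m
h = 745.88 / 0.2314488 = 3222.66 m

3223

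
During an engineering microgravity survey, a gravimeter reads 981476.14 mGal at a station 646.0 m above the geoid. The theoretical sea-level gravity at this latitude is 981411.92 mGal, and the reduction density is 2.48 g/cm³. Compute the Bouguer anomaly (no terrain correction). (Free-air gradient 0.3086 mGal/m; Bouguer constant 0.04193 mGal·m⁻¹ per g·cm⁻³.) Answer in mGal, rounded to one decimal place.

Free-air correction = 0.3086 × 646.0 = 199.36 mGal
Free-air anomaly = 981476.14 − 981411.92 + (199.36) = 263.58 mGal
Bouguer slab correction = 0.04193 × 2.48 × 646.0 = 67.18 mGal
Simple Bouguer anomaly = 263.58 − (67.18) = 196.40 mGal

196.4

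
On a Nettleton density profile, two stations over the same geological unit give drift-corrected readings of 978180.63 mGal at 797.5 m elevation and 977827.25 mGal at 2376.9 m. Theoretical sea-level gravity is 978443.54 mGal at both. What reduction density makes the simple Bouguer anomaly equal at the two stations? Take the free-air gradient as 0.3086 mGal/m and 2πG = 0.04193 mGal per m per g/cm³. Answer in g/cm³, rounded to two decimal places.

2.02

Δg_obs = 977827.25 − 978180.63 = -353.38 mGal over Δh = 2376.9 − 797.5 = 1579.4 m
Equal Bouguer anomalies ⇒ Δg_obs + (0.3086 − 0.04193ρ)·Δh = 0
0.3086 − 0.04193ρ = −Δg_obs/Δh = 0.22374
ρ = (0.3086 − 0.22374) / 0.04193 = 2.02 g/cm³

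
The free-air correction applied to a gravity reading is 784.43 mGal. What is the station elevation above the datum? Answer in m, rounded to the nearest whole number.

2542

h = 784.43 / 0.3086 = 2541.90 m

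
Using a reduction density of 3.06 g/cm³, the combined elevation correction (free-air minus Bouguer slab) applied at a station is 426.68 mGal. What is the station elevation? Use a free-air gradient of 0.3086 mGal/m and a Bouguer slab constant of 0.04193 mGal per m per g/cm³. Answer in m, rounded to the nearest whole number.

2367

Combined gradient = 0.3086 − 0.04193 × 3.06 = 0.1802942 mGal/m
h = 426.68 / 0.1802942 = 2366.58 m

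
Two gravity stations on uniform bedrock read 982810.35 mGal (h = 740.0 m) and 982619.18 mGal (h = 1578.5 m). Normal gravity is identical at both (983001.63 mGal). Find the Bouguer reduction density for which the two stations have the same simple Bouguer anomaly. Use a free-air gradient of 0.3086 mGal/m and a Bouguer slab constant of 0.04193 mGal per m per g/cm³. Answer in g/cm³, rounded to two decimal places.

1.92

Δg_obs = 982619.18 − 982810.35 = -191.17 mGal over Δh = 1578.5 − 740.0 = 838.5 m
Equal Bouguer anomalies ⇒ Δg_obs + (0.3086 − 0.04193ρ)·Δh = 0
0.3086 − 0.04193ρ = −Δg_obs/Δh = 0.22799
ρ = (0.3086 − 0.22799) / 0.04193 = 1.92 g/cm³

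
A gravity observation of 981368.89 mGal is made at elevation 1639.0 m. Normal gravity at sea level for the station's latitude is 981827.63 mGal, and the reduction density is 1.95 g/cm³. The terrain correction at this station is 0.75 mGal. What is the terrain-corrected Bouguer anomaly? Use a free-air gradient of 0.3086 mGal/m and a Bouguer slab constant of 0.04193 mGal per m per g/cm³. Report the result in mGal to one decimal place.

Free-air correction = 0.3086 × 1639.0 = 505.80 mGal
Free-air anomaly = 981368.89 − 981827.63 + (505.80) = 47.06 mGal
Bouguer slab correction = 0.04193 × 1.95 × 1639.0 = 134.01 mGal
Simple Bouguer anomaly = 47.06 − (134.01) = -86.95 mGal
Complete Bouguer anomaly = -86.95 + 0.75 = -86.20 mGal

-86.2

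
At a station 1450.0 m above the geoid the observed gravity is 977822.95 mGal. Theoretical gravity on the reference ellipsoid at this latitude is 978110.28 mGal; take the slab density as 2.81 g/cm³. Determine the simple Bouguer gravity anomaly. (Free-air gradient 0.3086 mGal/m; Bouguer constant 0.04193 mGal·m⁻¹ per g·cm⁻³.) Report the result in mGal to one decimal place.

Free-air correction = 0.3086 × 1450.0 = 447.47 mGal
Free-air anomaly = 977822.95 − 978110.28 + (447.47) = 160.14 mGal
Bouguer slab correction = 0.04193 × 2.81 × 1450.0 = 170.84 mGal
Simple Bouguer anomaly = 160.14 − (170.84) = -10.70 mGal

-10.7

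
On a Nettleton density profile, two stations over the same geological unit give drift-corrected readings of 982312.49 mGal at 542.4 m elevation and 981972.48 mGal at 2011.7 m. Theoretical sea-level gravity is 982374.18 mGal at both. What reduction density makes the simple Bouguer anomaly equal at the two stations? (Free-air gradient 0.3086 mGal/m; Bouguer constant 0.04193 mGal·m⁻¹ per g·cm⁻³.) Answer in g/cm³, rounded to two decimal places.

1.84

Δg_obs = 981972.48 − 982312.49 = -340.01 mGal over Δh = 2011.7 − 542.4 = 1469.3 m
Equal Bouguer anomalies ⇒ Δg_obs + (0.3086 − 0.04193ρ)·Δh = 0
0.3086 − 0.04193ρ = −Δg_obs/Δh = 0.23141
ρ = (0.3086 − 0.23141) / 0.04193 = 1.84 g/cm³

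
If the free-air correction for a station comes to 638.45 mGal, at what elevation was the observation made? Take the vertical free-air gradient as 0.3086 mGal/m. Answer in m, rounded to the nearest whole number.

h = 638.45 / 0.3086 = 2068.86 m

2069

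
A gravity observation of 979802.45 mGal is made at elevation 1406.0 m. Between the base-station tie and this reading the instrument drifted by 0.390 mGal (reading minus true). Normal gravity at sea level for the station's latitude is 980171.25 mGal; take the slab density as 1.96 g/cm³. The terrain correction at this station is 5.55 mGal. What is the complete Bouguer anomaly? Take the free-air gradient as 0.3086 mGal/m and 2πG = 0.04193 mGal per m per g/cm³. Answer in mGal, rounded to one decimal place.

-45.3

Drift-corrected reading = 979802.45 − (0.390) = 979802.060 mGal
Free-air correction = 0.3086 × 1406.0 = 433.89 mGal
Free-air anomaly = 979802.060 − 980171.25 + (433.89) = 64.700 mGal
Bouguer slab correction = 0.04193 × 1.96 × 1406.0 = 115.55 mGal
Simple Bouguer anomaly = 64.700 − (115.55) = -50.850 mGal
Complete Bouguer anomaly = -50.850 + 5.55 = -45.300 mGal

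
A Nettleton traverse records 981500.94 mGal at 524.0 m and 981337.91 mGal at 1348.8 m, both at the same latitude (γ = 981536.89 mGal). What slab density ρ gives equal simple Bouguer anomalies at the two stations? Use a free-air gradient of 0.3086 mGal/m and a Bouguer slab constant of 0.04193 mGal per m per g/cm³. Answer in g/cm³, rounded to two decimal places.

Δg_obs = 981337.91 − 981500.94 = -163.03 mGal over Δh = 1348.8 − 524.0 = 824.8 m
Equal Bouguer anomalies ⇒ Δg_obs + (0.3086 − 0.04193ρ)·Δh = 0
0.3086 − 0.04193ρ = −Δg_obs/Δh = 0.19766
ρ = (0.3086 − 0.19766) / 0.04193 = 2.65 g/cm³

2.65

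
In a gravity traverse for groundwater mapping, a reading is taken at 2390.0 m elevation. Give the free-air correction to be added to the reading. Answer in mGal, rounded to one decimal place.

Free-air correction = 0.3086 × 2390.0 = 737.6 mGal

737.6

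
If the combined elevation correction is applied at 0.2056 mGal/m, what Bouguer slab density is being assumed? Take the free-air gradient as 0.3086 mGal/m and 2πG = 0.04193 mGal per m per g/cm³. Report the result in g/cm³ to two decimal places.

2.46

0.2056 = 0.3086 − 0.04193 × ρ
ρ = (0.3086 − 0.2056) / 0.04193 = 2.46 g/cm³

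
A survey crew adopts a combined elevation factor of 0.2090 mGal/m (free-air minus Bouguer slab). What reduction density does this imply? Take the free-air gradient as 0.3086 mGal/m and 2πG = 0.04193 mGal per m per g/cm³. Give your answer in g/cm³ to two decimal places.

0.2090 = 0.3086 − 0.04193 × ρ
ρ = (0.3086 − 0.2090) / 0.04193 = 2.38 g/cm³

2.38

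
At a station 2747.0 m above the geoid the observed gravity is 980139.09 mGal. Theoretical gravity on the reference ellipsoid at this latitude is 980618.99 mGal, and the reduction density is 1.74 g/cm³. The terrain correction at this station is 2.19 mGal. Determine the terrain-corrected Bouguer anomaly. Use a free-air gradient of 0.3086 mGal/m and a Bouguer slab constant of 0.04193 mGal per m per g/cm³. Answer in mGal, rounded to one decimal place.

Free-air correction = 0.3086 × 2747.0 = 847.72 mGal
Free-air anomaly = 980139.09 − 980618.99 + (847.72) = 367.82 mGal
Bouguer slab correction = 0.04193 × 1.74 × 2747.0 = 200.42 mGal
Simple Bouguer anomaly = 367.82 − (200.42) = 167.40 mGal
Complete Bouguer anomaly = 167.40 + 2.19 = 169.59 mGal

169.6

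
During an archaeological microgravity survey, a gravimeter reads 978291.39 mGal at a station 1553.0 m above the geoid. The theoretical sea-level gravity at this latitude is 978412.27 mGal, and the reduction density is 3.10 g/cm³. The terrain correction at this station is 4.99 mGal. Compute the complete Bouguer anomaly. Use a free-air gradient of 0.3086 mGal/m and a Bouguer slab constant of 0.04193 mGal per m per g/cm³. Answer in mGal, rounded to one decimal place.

Free-air correction = 0.3086 × 1553.0 = 479.26 mGal
Free-air anomaly = 978291.39 − 978412.27 + (479.26) = 358.38 mGal
Bouguer slab correction = 0.04193 × 3.10 × 1553.0 = 201.86 mGal
Simple Bouguer anomaly = 358.38 − (201.86) = 156.52 mGal
Complete Bouguer anomaly = 156.52 + 4.99 = 161.51 mGal

161.5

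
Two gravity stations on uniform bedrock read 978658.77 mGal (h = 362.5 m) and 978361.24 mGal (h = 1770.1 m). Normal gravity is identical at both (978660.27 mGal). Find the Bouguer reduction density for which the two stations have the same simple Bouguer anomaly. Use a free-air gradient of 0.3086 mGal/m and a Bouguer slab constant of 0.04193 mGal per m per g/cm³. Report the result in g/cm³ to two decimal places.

Δg_obs = 978361.24 − 978658.77 = -297.53 mGal over Δh = 1770.1 − 362.5 = 1407.6 m
Equal Bouguer anomalies ⇒ Δg_obs + (0.3086 − 0.04193ρ)·Δh = 0
0.3086 − 0.04193ρ = −Δg_obs/Δh = 0.21137
ρ = (0.3086 − 0.21137) / 0.04193 = 2.32 g/cm³

2.32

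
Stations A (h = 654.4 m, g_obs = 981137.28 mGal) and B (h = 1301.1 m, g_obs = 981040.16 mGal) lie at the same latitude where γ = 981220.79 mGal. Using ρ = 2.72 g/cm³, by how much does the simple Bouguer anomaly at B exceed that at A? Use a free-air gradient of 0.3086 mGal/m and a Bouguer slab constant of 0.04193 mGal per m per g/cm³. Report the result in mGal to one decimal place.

28.7

Δg_SB(A) = 981137.28 − 981220.79 + 0.3086×654.4 − 0.04193×2.72×654.4 = 43.80 mGal
Δg_SB(B) = 981040.16 − 981220.79 + 0.3086×1301.1 − 0.04193×2.72×1301.1 = 72.50 mGal
Difference = 72.50 − (43.80) = 28.70 mGal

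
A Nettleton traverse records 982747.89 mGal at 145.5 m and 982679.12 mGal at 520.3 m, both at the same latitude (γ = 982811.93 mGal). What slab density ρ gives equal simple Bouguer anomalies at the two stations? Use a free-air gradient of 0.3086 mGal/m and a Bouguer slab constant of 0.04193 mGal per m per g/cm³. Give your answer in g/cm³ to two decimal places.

2.98

Δg_obs = 982679.12 − 982747.89 = -68.77 mGal over Δh = 520.3 − 145.5 = 374.8 m
Equal Bouguer anomalies ⇒ Δg_obs + (0.3086 − 0.04193ρ)·Δh = 0
0.3086 − 0.04193ρ = −Δg_obs/Δh = 0.18348
ρ = (0.3086 − 0.18348) / 0.04193 = 2.98 g/cm³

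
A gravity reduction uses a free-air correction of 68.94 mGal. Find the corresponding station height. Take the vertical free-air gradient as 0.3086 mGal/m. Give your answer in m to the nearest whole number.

223

h = 68.94 / 0.3086 = 223.40 m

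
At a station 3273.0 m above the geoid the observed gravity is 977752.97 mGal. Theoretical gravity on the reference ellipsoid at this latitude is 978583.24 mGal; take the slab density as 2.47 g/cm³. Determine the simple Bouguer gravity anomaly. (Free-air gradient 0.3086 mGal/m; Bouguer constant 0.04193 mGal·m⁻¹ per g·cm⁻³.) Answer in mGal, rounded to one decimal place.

-159.2

Free-air correction = 0.3086 × 3273.0 = 1010.05 mGal
Free-air anomaly = 977752.97 − 978583.24 + (1010.05) = 179.78 mGal
Bouguer slab correction = 0.04193 × 2.47 × 3273.0 = 338.98 mGal
Simple Bouguer anomaly = 179.78 − (338.98) = -159.20 mGal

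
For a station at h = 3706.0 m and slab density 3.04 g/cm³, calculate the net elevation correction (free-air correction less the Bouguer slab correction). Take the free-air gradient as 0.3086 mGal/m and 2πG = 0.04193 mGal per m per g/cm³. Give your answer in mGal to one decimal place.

671.3

Combined gradient = 0.3086 − 0.04193 × 3.04 = 0.1811328 mGal/m
Combined elevation correction = 0.1811328 × 3706.0 = 671.3 mGal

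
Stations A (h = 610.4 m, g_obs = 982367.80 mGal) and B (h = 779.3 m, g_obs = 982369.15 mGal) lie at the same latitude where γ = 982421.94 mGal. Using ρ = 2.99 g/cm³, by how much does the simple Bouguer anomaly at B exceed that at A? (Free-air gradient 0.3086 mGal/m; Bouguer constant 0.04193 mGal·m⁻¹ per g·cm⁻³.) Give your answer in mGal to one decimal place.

32.3

Δg_SB(A) = 982367.80 − 982421.94 + 0.3086×610.4 − 0.04193×2.99×610.4 = 57.70 mGal
Δg_SB(B) = 982369.15 − 982421.94 + 0.3086×779.3 − 0.04193×2.99×779.3 = 90.00 mGal
Difference = 90.00 − (57.70) = 32.30 mGal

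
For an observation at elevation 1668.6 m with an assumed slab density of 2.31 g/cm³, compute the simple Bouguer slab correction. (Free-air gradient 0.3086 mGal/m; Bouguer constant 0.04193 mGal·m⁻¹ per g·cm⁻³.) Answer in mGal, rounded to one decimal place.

161.6

Bouguer slab correction = 0.04193 × 2.31 × 1668.6 = 161.6 mGal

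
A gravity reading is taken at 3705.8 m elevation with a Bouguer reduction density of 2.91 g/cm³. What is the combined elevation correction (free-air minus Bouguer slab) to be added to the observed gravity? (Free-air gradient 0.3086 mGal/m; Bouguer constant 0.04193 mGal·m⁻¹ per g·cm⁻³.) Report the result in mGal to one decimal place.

691.4

Combined gradient = 0.3086 − 0.04193 × 2.91 = 0.1865837 mGal/m
Combined elevation correction = 0.1865837 × 3705.8 = 691.4 mGal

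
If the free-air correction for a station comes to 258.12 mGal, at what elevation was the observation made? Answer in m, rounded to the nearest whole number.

836

h = 258.12 / 0.3086 = 836.42 m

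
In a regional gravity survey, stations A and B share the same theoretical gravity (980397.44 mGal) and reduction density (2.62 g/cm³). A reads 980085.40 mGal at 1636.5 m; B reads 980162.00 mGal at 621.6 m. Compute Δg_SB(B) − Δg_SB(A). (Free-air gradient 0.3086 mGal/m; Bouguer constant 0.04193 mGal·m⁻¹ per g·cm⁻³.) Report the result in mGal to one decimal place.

Δg_SB(A) = 980085.40 − 980397.44 + 0.3086×1636.5 − 0.04193×2.62×1636.5 = 13.20 mGal
Δg_SB(B) = 980162.00 − 980397.44 + 0.3086×621.6 − 0.04193×2.62×621.6 = -111.90 mGal
Difference = -111.90 − (13.20) = -125.10 mGal

-125.1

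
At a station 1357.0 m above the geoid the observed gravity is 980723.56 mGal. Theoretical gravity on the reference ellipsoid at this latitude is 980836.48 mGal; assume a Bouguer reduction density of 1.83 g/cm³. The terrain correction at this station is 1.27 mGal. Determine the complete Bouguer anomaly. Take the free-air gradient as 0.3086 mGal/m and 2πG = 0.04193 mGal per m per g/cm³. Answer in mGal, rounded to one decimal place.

Free-air correction = 0.3086 × 1357.0 = 418.77 mGal
Free-air anomaly = 980723.56 − 980836.48 + (418.77) = 305.85 mGal
Bouguer slab correction = 0.04193 × 1.83 × 1357.0 = 104.13 mGal
Simple Bouguer anomaly = 305.85 − (104.13) = 201.72 mGal
Complete Bouguer anomaly = 201.72 + 1.27 = 202.99 mGal

203.0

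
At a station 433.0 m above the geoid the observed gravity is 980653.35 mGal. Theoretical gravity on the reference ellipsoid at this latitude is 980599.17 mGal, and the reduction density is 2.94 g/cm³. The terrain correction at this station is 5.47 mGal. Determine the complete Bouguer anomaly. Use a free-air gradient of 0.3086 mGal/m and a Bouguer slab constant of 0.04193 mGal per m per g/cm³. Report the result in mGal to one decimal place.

139.9

Free-air correction = 0.3086 × 433.0 = 133.62 mGal
Free-air anomaly = 980653.35 − 980599.17 + (133.62) = 187.80 mGal
Bouguer slab correction = 0.04193 × 2.94 × 433.0 = 53.38 mGal
Simple Bouguer anomaly = 187.80 − (53.38) = 134.42 mGal
Complete Bouguer anomaly = 134.42 + 5.47 = 139.89 mGal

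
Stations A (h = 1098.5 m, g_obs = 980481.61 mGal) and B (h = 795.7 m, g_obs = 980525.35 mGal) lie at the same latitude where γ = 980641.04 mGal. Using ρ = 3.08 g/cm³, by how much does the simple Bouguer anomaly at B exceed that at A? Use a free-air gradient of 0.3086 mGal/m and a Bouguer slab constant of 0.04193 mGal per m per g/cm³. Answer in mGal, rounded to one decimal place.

-10.6

Δg_SB(A) = 980481.61 − 980641.04 + 0.3086×1098.5 − 0.04193×3.08×1098.5 = 37.70 mGal
Δg_SB(B) = 980525.35 − 980641.04 + 0.3086×795.7 − 0.04193×3.08×795.7 = 27.10 mGal
Difference = 27.10 − (37.70) = -10.60 mGal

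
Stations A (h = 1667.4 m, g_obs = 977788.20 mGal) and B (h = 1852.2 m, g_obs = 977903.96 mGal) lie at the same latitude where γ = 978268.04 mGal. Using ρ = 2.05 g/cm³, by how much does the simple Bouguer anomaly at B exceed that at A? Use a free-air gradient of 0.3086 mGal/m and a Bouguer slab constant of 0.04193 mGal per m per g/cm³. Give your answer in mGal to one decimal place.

Δg_SB(A) = 977788.20 − 978268.04 + 0.3086×1667.4 − 0.04193×2.05×1667.4 = -108.60 mGal
Δg_SB(B) = 977903.96 − 978268.04 + 0.3086×1852.2 − 0.04193×2.05×1852.2 = 48.30 mGal
Difference = 48.30 − (-108.60) = 156.90 mGal

156.9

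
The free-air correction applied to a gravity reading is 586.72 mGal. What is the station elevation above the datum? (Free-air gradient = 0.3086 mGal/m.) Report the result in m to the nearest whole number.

h = 586.72 / 0.3086 = 1901.23 m

1901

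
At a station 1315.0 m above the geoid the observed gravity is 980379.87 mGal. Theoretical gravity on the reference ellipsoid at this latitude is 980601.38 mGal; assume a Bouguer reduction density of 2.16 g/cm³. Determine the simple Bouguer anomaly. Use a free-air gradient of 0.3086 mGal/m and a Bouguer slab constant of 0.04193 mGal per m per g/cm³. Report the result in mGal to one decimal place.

65.2

Free-air correction = 0.3086 × 1315.0 = 405.81 mGal
Free-air anomaly = 980379.87 − 980601.38 + (405.81) = 184.30 mGal
Bouguer slab correction = 0.04193 × 2.16 × 1315.0 = 119.10 mGal
Simple Bouguer anomaly = 184.30 − (119.10) = 65.20 mGal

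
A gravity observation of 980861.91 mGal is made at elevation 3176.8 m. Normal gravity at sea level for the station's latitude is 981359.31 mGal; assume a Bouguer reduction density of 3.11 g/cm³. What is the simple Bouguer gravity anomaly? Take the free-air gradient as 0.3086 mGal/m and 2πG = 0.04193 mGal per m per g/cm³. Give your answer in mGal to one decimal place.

68.7

Free-air correction = 0.3086 × 3176.8 = 980.36 mGal
Free-air anomaly = 980861.91 − 981359.31 + (980.36) = 482.96 mGal
Bouguer slab correction = 0.04193 × 3.11 × 3176.8 = 414.26 mGal
Simple Bouguer anomaly = 482.96 − (414.26) = 68.70 mGal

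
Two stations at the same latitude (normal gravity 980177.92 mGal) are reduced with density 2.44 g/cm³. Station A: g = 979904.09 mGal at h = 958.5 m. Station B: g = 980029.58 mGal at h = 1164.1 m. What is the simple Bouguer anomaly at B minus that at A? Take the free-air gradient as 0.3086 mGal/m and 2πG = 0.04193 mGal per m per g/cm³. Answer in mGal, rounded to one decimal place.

167.9

Δg_SB(A) = 979904.09 − 980177.92 + 0.3086×958.5 − 0.04193×2.44×958.5 = -76.10 mGal
Δg_SB(B) = 980029.58 − 980177.92 + 0.3086×1164.1 − 0.04193×2.44×1164.1 = 91.80 mGal
Difference = 91.80 − (-76.10) = 167.90 mGal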